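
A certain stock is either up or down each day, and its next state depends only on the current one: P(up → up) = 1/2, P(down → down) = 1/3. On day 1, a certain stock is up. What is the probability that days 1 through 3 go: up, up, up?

Day 1 is given. For each transition, use the conditional probability from the current state:
P(up | up) = 1/2; P(up | up) = 1/2.
P = 1/2 × 1/2 = 1/4.

1/4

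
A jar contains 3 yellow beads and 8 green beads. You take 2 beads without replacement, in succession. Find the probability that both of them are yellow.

P = 3/11 × 2/10 = 6/110 = 3/55.

3/55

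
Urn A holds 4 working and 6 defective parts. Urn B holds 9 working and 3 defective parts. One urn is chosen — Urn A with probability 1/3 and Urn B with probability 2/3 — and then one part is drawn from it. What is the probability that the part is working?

From Urn A: P(working) = 4/10.
From Urn B: P(working) = 9/12.
Total probability = (1/3)(4/10) + (2/3)(9/12) = 19/30.

19/30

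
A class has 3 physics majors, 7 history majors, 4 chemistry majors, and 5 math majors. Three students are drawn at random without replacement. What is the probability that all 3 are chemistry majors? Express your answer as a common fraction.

P(all chemistry majors) = 4/19 × 3/18 × 2/17 = 24/5814 = 4/969.

4/969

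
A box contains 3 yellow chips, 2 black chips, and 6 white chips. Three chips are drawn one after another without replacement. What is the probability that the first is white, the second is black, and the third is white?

2/33

Multiply the probability of each draw given the previous ones:
P = 6/11 × 2/10 × 5/9 = 60/990 = 2/33.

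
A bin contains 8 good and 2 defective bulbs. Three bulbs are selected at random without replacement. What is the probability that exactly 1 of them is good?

One ordering (good drawn first) has probability 8/10 × 2/9 × 1/8 = 16/720 = 1/45.
There are C(3,1) = 3 such orderings, each equally likely, so P = 3 × 1/45 = 1/15.

1/15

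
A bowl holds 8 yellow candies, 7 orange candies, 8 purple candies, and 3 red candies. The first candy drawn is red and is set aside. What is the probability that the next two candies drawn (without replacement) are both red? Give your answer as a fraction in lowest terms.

1/300

After the first draw, 2 of the remaining 25 candies are red.
P = 2/25 × 1/24 = 2/600 = 1/300.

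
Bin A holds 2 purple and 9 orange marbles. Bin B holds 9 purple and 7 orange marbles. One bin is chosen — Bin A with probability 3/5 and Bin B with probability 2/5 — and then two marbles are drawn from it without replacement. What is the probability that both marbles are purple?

From Bin A: P(both purple) = (2/11)(1/10) = 1/55.
From Bin B: P(both purple) = (9/16)(8/15) = 3/10.
Total probability = (3/5)(1/55) + (2/5)(3/10) = 36/275.

36/275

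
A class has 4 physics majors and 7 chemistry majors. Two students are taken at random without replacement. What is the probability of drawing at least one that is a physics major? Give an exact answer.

34/55

P(no physics majors) = 7/11 × 6/10 = 42/110 = 21/55.
P(at least one) = 1 − 21/55 = 34/55.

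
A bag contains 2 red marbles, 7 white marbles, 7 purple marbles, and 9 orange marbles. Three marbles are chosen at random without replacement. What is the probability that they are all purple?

7/460

P(every draw is purple) = 7/25 × 6/24 × 5/23 = 210/13800 = 7/460.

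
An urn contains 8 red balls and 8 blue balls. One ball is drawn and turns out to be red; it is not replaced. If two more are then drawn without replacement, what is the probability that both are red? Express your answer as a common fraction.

1/5

With the first ball removed, 7 red remain out of 15.
P = 7/15 × 6/14 = 42/210 = 1/5.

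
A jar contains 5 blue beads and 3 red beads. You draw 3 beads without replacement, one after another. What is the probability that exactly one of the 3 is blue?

One ordering (blue drawn first) has probability 5/8 × 3/7 × 2/6 = 30/336 = 5/56.
There are C(3,1) = 3 such orderings, each equally likely, so P = 3 × 5/56 = 15/56.

15/56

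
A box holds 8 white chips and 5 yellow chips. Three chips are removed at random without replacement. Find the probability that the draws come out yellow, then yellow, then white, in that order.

Multiply the probability of each draw given the previous ones:
P = 5/13 × 4/12 × 8/11 = 160/1716 = 40/429.

40/429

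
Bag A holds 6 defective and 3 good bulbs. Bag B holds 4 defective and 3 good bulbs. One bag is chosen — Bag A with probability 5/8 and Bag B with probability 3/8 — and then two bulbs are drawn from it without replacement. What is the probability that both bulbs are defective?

247/672

From Bag A: P(both defective) = (6/9)(5/8) = 5/12.
From Bag B: P(both defective) = (4/7)(3/6) = 2/7.
Total probability = (5/8)(5/12) + (3/8)(2/7) = 247/672.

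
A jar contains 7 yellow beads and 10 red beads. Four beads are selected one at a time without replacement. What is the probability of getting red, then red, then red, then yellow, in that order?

3/34

Chain rule:
P = 10/17 × 9/16 × 8/15 × 7/14 = 5040/57120 = 3/34.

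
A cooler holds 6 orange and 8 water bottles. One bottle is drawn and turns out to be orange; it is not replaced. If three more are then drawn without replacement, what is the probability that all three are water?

After the first draw, 8 of the remaining 13 bottles are water.
P = 8/13 × 7/12 × 6/11 = 336/1716 = 28/143.

28/143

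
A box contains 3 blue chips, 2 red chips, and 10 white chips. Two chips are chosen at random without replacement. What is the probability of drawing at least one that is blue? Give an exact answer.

13/35

P(no blue) = 12/15 × 11/14 = 132/210 = 22/35.
P(at least one) = 1 − 22/35 = 13/35.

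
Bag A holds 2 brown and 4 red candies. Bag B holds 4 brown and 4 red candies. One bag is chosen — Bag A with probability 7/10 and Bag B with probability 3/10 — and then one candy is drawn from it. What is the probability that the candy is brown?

23/60

From Bag A: P(brown) = 2/6.
From Bag B: P(brown) = 4/8.
Total probability = (7/10)(2/6) + (3/10)(4/8) = 23/60.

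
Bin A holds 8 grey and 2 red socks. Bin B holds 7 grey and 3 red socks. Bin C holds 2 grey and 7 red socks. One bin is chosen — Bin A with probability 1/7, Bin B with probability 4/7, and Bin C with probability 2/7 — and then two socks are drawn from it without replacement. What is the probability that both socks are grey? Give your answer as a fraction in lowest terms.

From Bin A: P(both grey) = (8/10)(7/9) = 28/45.
From Bin B: P(both grey) = (7/10)(6/9) = 7/15.
From Bin C: P(both grey) = (2/9)(1/8) = 1/36.
Total probability = (1/7)(28/45) + (4/7)(7/15) + (2/7)(1/36) = 229/630.

229/630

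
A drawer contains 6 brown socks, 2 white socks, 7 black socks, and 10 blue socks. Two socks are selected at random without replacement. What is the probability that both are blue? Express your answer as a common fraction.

P(all blue) = 10/25 × 9/24 = 90/600 = 3/20.

3/20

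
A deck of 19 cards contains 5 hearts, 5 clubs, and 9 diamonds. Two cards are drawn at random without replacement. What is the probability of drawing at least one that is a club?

80/171

P(no clubs) = 14/19 × 13/18 = 182/342 = 91/171.
P(at least one) = 1 − 91/171 = 80/171.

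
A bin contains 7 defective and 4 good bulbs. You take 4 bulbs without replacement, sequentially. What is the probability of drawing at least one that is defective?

329/330

P(no defective) = 4/11 × 3/10 × 2/9 × 1/8 = 24/7920 = 1/330.
P(at least one) = 1 − 1/330 = 329/330.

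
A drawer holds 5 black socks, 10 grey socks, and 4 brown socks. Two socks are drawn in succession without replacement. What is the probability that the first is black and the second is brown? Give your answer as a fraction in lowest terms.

Each draw changes the counts, so multiply the conditional probabilities along the sequence:
P = 5/19 × 4/18 = 20/342 = 10/171.

10/171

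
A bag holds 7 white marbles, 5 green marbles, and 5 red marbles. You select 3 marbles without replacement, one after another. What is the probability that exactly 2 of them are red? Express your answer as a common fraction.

One ordering (red drawn first) has probability 5/17 × 4/16 × 12/15 = 240/4080 = 1/17.
There are C(3,2) = 3 such orderings, each equally likely, so P = 3 × 1/17 = 3/17.

3/17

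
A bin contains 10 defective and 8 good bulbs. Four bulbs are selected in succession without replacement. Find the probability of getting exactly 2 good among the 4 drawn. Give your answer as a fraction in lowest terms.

One ordering (good drawn first) has probability 8/18 × 7/17 × 10/16 × 9/15 = 5040/73440 = 7/102.
There are C(4,2) = 6 such orderings, each equally likely, so P = 6 × 7/102 = 7/17.

7/17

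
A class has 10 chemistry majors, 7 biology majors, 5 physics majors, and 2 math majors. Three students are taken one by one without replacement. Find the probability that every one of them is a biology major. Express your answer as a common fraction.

35/2024

P(all biology majors) = 7/24 × 6/23 × 5/22 = 210/12144 = 35/2024.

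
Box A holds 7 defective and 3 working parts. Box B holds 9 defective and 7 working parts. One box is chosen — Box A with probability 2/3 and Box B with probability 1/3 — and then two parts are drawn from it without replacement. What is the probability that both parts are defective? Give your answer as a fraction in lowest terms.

From Box A: P(both defective) = (7/10)(6/9) = 7/15.
From Box B: P(both defective) = (9/16)(8/15) = 3/10.
Total probability = (2/3)(7/15) + (1/3)(3/10) = 37/90.

37/90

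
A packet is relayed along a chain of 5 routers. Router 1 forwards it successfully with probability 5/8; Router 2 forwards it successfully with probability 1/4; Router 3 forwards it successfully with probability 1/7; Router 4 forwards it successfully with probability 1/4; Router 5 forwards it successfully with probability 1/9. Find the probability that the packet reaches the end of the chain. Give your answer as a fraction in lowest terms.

5/8064

Each stage is reached only if all earlier stages succeed, so
P = 5/8 × 1/4 × 1/7 × 1/4 × 1/9 = 5/8064.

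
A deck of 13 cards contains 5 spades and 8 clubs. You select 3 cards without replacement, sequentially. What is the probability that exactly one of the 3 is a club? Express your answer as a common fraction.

40/143

One ordering (a club drawn first) has probability 8/13 × 5/12 × 4/11 = 160/1716 = 40/429.
There are C(3,1) = 3 such orderings, each equally likely, so P = 3 × 40/429 = 40/143.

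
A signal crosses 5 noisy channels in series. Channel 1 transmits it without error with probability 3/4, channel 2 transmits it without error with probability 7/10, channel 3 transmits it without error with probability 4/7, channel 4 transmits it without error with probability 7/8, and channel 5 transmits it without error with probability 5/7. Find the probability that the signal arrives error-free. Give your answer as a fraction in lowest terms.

The events are sequential, so multiply the conditional probabilities:
P = 3/4 × 7/10 × 4/7 × 7/8 × 5/7 = 2940/15680 = 3/16.

3/16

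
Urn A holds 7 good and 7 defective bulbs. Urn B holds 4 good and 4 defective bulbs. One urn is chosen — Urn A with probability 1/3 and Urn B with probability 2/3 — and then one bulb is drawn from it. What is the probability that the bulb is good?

From Urn A: P(good) = 7/14.
From Urn B: P(good) = 4/8.
Total probability = (1/3)(7/14) + (2/3)(4/8) = 1/2.

1/2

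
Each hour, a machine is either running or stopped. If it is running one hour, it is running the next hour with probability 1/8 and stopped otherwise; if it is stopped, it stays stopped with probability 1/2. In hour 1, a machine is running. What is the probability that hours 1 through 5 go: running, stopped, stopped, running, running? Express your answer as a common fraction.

7/256

Hour 1 is given. For each transition, use the conditional probability from the current state:
P(stopped | running) = 7/8; P(stopped | stopped) = 1/2; P(running | stopped) = 1/2; P(running | running) = 1/8.
P = 7/8 × 1/2 × 1/2 × 1/8 = 7/256.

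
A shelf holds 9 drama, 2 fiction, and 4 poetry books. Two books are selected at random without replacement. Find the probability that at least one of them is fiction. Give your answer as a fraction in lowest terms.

P(no fiction) = 13/15 × 12/14 = 156/210 = 26/35.
P(at least one) = 1 − 26/35 = 9/35.

9/35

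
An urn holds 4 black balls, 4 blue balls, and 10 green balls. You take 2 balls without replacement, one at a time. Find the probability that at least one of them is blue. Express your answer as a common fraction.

P(no blue) = 14/18 × 13/17 = 182/306 = 91/153.
P(at least one) = 1 − 91/153 = 62/153.

62/153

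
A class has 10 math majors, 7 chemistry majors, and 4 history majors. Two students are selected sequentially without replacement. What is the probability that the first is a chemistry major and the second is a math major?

1/6

Multiply the probability of each draw given the previous ones:
P = 7/21 × 10/20 = 70/420 = 1/6.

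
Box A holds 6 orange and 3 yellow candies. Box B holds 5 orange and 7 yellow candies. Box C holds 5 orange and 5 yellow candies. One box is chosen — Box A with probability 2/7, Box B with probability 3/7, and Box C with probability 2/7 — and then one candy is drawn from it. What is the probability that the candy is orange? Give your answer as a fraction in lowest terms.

43/84

From Box A: P(orange) = 6/9.
From Box B: P(orange) = 5/12.
From Box C: P(orange) = 5/10.
Total probability = (2/7)(6/9) + (3/7)(5/12) + (2/7)(5/10) = 43/84.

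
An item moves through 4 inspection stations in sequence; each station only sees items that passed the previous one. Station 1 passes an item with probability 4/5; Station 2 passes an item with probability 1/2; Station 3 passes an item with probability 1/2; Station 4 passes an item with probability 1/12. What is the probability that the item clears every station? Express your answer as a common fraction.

1/60

Multiplying along the chain,
P = 4/5 × 1/2 × 1/2 × 1/12 = 4/240 = 1/60.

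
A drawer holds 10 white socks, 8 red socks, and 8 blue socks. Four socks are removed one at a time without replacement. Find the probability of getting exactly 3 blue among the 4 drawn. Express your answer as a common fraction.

One ordering (blue drawn first) has probability 8/26 × 7/25 × 6/24 × 18/23 = 6048/358800 = 126/7475.
There are C(4,3) = 4 such orderings, each equally likely, so P = 4 × 126/7475 = 504/7475.

504/7475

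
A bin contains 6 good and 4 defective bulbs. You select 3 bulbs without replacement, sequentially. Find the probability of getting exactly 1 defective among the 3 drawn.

One ordering (defective drawn first) has probability 4/10 × 6/9 × 5/8 = 120/720 = 1/6.
There are C(3,1) = 3 such orderings, each equally likely, so P = 3 × 1/6 = 1/2.

1/2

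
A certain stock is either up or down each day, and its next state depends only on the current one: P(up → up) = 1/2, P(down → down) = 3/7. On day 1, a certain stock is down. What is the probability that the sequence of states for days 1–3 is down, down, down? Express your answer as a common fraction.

Day 1 is given. For each transition, use the conditional probability from the current state:
P(down | down) = 3/7; P(down | down) = 3/7.
P = 3/7 × 3/7 = 9/49.

9/49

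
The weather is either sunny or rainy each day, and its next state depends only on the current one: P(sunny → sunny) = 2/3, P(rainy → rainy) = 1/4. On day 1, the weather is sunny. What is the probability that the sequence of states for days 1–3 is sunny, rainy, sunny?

Day 1 is given. For each transition, use the conditional probability from the current state:
P(rainy | sunny) = 1/3; P(sunny | rainy) = 3/4.
P = 1/3 × 3/4 = 3/12 = 1/4.

1/4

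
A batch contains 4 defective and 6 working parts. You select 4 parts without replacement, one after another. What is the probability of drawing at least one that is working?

P(no working) = 4/10 × 3/9 × 2/8 × 1/7 = 24/5040 = 1/210.
P(at least one) = 1 − 1/210 = 209/210.

209/210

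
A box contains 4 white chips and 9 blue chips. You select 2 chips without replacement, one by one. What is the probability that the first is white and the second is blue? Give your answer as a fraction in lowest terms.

Multiply the probability of each draw given the previous ones:
P = 4/13 × 9/12 = 36/156 = 3/13.

3/13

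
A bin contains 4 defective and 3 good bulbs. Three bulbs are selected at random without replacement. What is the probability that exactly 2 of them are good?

One ordering (good drawn first) has probability 3/7 × 2/6 × 4/5 = 24/210 = 4/35.
There are C(3,2) = 3 such orderings, each equally likely, so P = 3 × 4/35 = 12/35.

12/35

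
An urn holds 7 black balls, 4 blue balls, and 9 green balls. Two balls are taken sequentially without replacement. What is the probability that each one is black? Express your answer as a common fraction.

P = 7/20 × 6/19 = 42/380 = 21/190.

21/190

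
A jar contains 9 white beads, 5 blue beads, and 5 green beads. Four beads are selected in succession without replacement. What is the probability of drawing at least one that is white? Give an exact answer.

611/646

P(no white) = 10/19 × 9/18 × 8/17 × 7/16 = 5040/93024 = 35/646.
P(at least one) = 1 − 35/646 = 611/646.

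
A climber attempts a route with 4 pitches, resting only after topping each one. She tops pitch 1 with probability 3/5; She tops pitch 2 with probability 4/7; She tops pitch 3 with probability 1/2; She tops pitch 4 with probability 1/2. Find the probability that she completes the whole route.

Multiplying along the chain,
P = 3/5 × 4/7 × 1/2 × 1/2 = 12/140 = 3/35.

3/35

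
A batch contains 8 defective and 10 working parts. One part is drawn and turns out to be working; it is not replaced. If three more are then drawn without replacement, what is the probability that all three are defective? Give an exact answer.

With the first part removed, 8 defective remain out of 17.
P = 8/17 × 7/16 × 6/15 = 336/4080 = 7/85.

7/85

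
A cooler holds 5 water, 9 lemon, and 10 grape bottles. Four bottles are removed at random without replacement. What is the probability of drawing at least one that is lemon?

P(no lemon) = 15/24 × 14/23 × 13/22 × 12/21 = 32760/255024 = 65/506.
P(at least one) = 1 − 65/506 = 441/506.

441/506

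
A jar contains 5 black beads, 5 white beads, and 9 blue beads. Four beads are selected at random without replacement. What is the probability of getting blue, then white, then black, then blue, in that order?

Each draw changes the counts, so multiply the conditional probabilities along the sequence:
P = 9/19 × 5/18 × 5/17 × 8/16 = 1800/93024 = 25/1292.

25/1292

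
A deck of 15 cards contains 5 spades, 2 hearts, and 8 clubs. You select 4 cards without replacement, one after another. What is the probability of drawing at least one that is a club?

38/39

P(no clubs) = 7/15 × 6/14 × 5/13 × 4/12 = 840/32760 = 1/39.
P(at least one) = 1 − 1/39 = 38/39.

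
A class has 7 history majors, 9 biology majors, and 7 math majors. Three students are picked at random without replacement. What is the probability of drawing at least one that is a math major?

173/253

P(no math majors) = 16/23 × 15/22 × 14/21 = 3360/10626 = 80/253.
P(at least one) = 1 − 80/253 = 173/253.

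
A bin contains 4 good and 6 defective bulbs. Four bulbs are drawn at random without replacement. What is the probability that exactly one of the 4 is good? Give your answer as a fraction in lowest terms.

8/21

One ordering (good drawn first) has probability 4/10 × 6/9 × 5/8 × 4/7 = 480/5040 = 2/21.
There are C(4,1) = 4 such orderings, each equally likely, so P = 4 × 2/21 = 8/21.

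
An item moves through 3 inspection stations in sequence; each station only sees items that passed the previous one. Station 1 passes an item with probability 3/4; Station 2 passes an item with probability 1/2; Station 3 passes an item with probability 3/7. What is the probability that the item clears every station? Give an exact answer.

The events are sequential, so multiply the conditional probabilities:
P = 3/4 × 1/2 × 3/7 = 9/56.

9/56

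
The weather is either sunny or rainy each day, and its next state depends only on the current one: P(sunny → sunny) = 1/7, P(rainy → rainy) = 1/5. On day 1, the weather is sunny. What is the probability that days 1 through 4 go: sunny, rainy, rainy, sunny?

24/175

Day 1 is given. For each transition, use the conditional probability from the current state:
P(rainy | sunny) = 6/7; P(rainy | rainy) = 1/5; P(sunny | rainy) = 4/5.
P = 6/7 × 1/5 × 4/5 = 24/175.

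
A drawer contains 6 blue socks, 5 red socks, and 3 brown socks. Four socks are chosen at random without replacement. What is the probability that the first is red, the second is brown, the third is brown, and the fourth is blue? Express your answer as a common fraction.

15/2002

Each draw changes the counts, so multiply the conditional probabilities along the sequence:
P = 5/14 × 3/13 × 2/12 × 6/11 = 180/24024 = 15/2002.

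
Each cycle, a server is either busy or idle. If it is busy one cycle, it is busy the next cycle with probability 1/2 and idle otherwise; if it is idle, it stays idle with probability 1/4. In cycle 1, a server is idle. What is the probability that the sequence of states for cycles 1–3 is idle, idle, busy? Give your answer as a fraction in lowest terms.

3/16

Cycle 1 is given. For each transition, use the conditional probability from the current state:
P(idle | idle) = 1/4; P(busy | idle) = 3/4.
P = 1/4 × 3/4 = 3/16.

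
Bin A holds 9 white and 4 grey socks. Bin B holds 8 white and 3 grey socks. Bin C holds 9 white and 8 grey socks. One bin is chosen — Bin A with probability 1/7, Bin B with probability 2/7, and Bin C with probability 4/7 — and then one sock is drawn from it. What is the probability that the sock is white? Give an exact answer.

From Bin A: P(white) = 9/13.
From Bin B: P(white) = 8/11.
From Bin C: P(white) = 9/17.
Total probability = (1/7)(9/13) + (2/7)(8/11) + (4/7)(9/17) = 1481/2431.

1481/2431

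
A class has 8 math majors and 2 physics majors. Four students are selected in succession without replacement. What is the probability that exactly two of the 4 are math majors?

2/15

One ordering (math majors drawn first) has probability 8/10 × 7/9 × 2/8 × 1/7 = 112/5040 = 1/45.
There are C(4,2) = 6 such orderings, each equally likely, so P = 6 × 1/45 = 2/15.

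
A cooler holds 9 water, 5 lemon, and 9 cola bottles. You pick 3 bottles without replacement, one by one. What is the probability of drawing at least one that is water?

P(no water) = 14/23 × 13/22 × 12/21 = 2184/10626 = 52/253.
P(at least one) = 1 − 52/253 = 201/253.

201/253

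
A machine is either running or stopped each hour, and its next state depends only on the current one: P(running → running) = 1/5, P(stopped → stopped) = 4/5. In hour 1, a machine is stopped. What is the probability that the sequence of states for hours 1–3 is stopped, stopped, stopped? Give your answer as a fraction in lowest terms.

16/25

Hour 1 is given. For each transition, use the conditional probability from the current state:
P(stopped | stopped) = 4/5; P(stopped | stopped) = 4/5.
P = 4/5 × 4/5 = 16/25.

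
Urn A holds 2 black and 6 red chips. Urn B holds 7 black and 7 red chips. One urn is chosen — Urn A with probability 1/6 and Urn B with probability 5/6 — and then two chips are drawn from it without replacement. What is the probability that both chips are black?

From Urn A: P(both black) = (2/8)(1/7) = 1/28.
From Urn B: P(both black) = (7/14)(6/13) = 3/13.
Total probability = (1/6)(1/28) + (5/6)(3/13) = 433/2184.

433/2184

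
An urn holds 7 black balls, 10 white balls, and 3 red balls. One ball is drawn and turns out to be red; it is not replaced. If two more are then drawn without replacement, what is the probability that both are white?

With the first ball removed, 10 white remain out of 19.
P = 10/19 × 9/18 = 90/342 = 5/19.

5/19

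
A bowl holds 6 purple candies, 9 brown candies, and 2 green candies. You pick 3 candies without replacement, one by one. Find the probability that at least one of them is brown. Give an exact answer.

P(no brown) = 8/17 × 7/16 × 6/15 = 336/4080 = 7/85.
P(at least one) = 1 − 7/85 = 78/85.

78/85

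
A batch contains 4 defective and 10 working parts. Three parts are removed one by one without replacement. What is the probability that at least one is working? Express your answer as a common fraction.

90/91

P(no working) = 4/14 × 3/13 × 2/12 = 24/2184 = 1/91.
P(at least one) = 1 − 1/91 = 90/91.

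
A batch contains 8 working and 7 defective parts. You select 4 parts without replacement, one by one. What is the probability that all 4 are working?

P(every draw is working) = 8/15 × 7/14 × 6/13 × 5/12 = 1680/32760 = 2/39.

2/39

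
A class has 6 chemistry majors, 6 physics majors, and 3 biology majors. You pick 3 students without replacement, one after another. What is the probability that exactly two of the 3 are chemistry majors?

27/91

One ordering (chemistry majors drawn first) has probability 6/15 × 5/14 × 9/13 = 270/2730 = 9/91.
There are C(3,2) = 3 such orderings, each equally likely, so P = 3 × 9/91 = 27/91.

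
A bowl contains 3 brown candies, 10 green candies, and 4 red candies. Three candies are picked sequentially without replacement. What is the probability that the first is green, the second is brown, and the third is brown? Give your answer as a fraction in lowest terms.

Each draw changes the counts, so multiply the conditional probabilities along the sequence:
P = 10/17 × 3/16 × 2/15 = 60/4080 = 1/68.

1/68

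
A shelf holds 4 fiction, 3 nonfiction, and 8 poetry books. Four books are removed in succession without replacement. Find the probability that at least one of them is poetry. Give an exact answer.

38/39

P(no poetry) = 7/15 × 6/14 × 5/13 × 4/12 = 840/32760 = 1/39.
P(at least one) = 1 − 1/39 = 38/39.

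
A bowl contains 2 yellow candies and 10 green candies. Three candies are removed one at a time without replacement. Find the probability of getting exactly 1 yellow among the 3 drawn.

9/22

One ordering (yellow drawn first) has probability 2/12 × 10/11 × 9/10 = 180/1320 = 3/22.
There are C(3,1) = 3 such orderings, each equally likely, so P = 3 × 3/22 = 9/22.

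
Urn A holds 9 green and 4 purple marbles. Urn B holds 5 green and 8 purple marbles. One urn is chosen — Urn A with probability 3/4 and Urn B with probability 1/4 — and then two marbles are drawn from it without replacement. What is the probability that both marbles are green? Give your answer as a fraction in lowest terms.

From Urn A: P(both green) = (9/13)(8/12) = 6/13.
From Urn B: P(both green) = (5/13)(4/12) = 5/39.
Total probability = (3/4)(6/13) + (1/4)(5/39) = 59/156.

59/156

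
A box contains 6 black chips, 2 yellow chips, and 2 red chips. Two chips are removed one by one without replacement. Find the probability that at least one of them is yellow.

17/45

P(no yellow) = 8/10 × 7/9 = 56/90 = 28/45.
P(at least one) = 1 − 28/45 = 17/45.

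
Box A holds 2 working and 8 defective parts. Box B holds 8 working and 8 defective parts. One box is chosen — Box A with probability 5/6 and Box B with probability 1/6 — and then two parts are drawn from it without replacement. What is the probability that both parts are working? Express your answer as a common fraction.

From Box A: P(both working) = (2/10)(1/9) = 1/45.
From Box B: P(both working) = (8/16)(7/15) = 7/30.
Total probability = (5/6)(1/45) + (1/6)(7/30) = 31/540.

31/540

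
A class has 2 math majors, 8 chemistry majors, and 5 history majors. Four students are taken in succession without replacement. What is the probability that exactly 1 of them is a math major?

44/105

One ordering (a math major drawn first) has probability 2/15 × 13/14 × 12/13 × 11/12 = 3432/32760 = 11/105.
There are C(4,1) = 4 such orderings, each equally likely, so P = 4 × 11/105 = 44/105.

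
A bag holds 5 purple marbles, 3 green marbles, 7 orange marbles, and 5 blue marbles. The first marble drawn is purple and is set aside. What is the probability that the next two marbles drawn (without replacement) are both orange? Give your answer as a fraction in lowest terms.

7/57

With the first marble removed, 7 orange remain out of 19.
P = 7/19 × 6/18 = 42/342 = 7/57.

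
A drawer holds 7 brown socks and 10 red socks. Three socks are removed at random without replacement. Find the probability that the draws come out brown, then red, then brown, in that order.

Chain rule:
P = 7/17 × 10/16 × 6/15 = 420/4080 = 7/68.

7/68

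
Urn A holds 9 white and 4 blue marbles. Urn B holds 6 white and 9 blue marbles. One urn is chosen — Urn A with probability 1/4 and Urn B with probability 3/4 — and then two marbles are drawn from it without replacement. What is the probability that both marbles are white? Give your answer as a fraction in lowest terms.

From Urn A: P(both white) = (9/13)(8/12) = 6/13.
From Urn B: P(both white) = (6/15)(5/14) = 1/7.
Total probability = (1/4)(6/13) + (3/4)(1/7) = 81/364.

81/364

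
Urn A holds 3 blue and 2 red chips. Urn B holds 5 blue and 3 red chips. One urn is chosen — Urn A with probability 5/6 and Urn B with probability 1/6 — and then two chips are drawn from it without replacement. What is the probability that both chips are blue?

From Urn A: P(both blue) = (3/5)(2/4) = 3/10.
From Urn B: P(both blue) = (5/8)(4/7) = 5/14.
Total probability = (5/6)(3/10) + (1/6)(5/14) = 13/42.

13/42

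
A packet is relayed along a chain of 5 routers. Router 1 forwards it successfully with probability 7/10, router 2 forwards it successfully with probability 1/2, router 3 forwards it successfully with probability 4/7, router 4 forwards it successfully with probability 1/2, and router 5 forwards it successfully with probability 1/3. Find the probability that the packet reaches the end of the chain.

The events are sequential, so multiply the conditional probabilities:
P = 7/10 × 1/2 × 4/7 × 1/2 × 1/3 = 28/840 = 1/30.

1/30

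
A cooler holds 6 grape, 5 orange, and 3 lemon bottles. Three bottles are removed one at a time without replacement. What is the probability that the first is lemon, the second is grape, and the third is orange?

Chain rule:
P = 3/14 × 6/13 × 5/12 = 90/2184 = 15/364.

15/364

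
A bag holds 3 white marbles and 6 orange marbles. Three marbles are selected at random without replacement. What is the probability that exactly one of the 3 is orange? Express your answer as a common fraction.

One ordering (orange drawn first) has probability 6/9 × 3/8 × 2/7 = 36/504 = 1/14.
There are C(3,1) = 3 such orderings, each equally likely, so P = 3 × 1/14 = 3/14.

3/14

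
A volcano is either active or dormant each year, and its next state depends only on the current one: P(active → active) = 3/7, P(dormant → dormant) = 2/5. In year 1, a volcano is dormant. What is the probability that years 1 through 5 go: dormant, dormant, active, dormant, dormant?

Year 1 is given. For each transition, use the conditional probability from the current state:
P(dormant | dormant) = 2/5; P(active | dormant) = 3/5; P(dormant | active) = 4/7; P(dormant | dormant) = 2/5.
P = 2/5 × 3/5 × 4/7 × 2/5 = 48/875.

48/875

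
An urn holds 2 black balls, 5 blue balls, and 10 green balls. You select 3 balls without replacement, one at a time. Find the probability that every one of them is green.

P(all green) = 10/17 × 9/16 × 8/15 = 720/4080 = 3/17.

3/17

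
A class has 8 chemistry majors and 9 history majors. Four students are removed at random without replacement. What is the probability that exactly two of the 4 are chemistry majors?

36/85

One ordering (chemistry majors drawn first) has probability 8/17 × 7/16 × 9/15 × 8/14 = 4032/57120 = 6/85.
There are C(4,2) = 6 such orderings, each equally likely, so P = 6 × 6/85 = 36/85.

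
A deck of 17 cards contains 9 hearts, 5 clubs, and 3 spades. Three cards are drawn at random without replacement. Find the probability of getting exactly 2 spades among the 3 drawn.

One ordering (spades drawn first) has probability 3/17 × 2/16 × 14/15 = 84/4080 = 7/340.
There are C(3,2) = 3 such orderings, each equally likely, so P = 3 × 7/340 = 21/340.

21/340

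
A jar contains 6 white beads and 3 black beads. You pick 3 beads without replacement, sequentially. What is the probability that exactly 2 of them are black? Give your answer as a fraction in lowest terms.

3/14

One ordering (black drawn first) has probability 3/9 × 2/8 × 6/7 = 36/504 = 1/14.
There are C(3,2) = 3 such orderings, each equally likely, so P = 3 × 1/14 = 3/14.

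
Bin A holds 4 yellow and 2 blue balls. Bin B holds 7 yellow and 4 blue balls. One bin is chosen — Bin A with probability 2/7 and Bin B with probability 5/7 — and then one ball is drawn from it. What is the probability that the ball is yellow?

From Bin A: P(yellow) = 4/6.
From Bin B: P(yellow) = 7/11.
Total probability = (2/7)(4/6) + (5/7)(7/11) = 149/231.

149/231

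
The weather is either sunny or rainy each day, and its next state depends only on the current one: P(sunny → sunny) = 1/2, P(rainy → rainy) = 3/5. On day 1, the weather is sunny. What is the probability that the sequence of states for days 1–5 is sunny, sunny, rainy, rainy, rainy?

Day 1 is given. For each transition, use the conditional probability from the current state:
P(sunny | sunny) = 1/2; P(rainy | sunny) = 1/2; P(rainy | rainy) = 3/5; P(rainy | rainy) = 3/5.
P = 1/2 × 1/2 × 3/5 × 3/5 = 9/100.

9/100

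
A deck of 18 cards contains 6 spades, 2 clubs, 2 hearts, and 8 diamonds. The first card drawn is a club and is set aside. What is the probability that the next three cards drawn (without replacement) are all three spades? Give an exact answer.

With the first card removed, 6 spades remain out of 17.
P = 6/17 × 5/16 × 4/15 = 120/4080 = 1/34.

1/34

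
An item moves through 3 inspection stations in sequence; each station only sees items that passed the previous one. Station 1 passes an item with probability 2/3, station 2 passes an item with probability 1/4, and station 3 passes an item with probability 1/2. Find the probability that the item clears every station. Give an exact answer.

Multiplying along the chain,
P = 2/3 × 1/4 × 1/2 = 2/24 = 1/12.

1/12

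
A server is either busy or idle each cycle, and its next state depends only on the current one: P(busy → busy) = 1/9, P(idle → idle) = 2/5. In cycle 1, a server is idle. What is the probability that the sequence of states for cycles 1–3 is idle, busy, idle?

8/15

Cycle 1 is given. For each transition, use the conditional probability from the current state:
P(busy | idle) = 3/5; P(idle | busy) = 8/9.
P = 3/5 × 8/9 = 24/45 = 8/15.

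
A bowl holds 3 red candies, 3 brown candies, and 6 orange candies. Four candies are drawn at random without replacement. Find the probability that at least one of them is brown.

P(no brown) = 9/12 × 8/11 × 7/10 × 6/9 = 3024/11880 = 14/55.
P(at least one) = 1 − 14/55 = 41/55.

41/55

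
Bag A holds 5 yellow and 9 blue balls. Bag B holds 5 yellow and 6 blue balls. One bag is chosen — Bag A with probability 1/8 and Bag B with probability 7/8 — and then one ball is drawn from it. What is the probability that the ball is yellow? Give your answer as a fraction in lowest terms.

545/1232

From Bag A: P(yellow) = 5/14.
From Bag B: P(yellow) = 5/11.
Total probability = (1/8)(5/14) + (7/8)(5/11) = 545/1232.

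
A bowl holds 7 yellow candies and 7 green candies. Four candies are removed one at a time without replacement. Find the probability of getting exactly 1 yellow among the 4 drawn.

One ordering (yellow drawn first) has probability 7/14 × 7/13 × 6/12 × 5/11 = 1470/24024 = 35/572.
There are C(4,1) = 4 such orderings, each equally likely, so P = 4 × 35/572 = 35/143.

35/143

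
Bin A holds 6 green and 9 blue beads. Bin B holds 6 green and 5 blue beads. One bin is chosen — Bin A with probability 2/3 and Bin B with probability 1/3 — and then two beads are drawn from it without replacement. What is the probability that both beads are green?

43/231

From Bin A: P(both green) = (6/15)(5/14) = 1/7.
From Bin B: P(both green) = (6/11)(5/10) = 3/11.
Total probability = (2/3)(1/7) + (1/3)(3/11) = 43/231.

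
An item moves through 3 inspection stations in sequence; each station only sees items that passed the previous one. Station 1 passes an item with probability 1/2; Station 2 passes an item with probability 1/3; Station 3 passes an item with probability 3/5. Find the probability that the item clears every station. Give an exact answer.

Each stage is reached only if all earlier stages succeed, so
P = 1/2 × 1/3 × 3/5 = 3/30 = 1/10.

1/10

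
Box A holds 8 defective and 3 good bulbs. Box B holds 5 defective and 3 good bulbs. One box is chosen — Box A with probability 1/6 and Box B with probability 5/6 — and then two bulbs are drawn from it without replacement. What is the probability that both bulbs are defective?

From Box A: P(both defective) = (8/11)(7/10) = 28/55.
From Box B: P(both defective) = (5/8)(4/7) = 5/14.
Total probability = (1/6)(28/55) + (5/6)(5/14) = 589/1540.

589/1540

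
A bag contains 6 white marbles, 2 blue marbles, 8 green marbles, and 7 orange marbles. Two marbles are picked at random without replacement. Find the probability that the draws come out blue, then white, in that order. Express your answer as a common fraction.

6/253

Chain rule:
P = 2/23 × 6/22 = 12/506 = 6/253.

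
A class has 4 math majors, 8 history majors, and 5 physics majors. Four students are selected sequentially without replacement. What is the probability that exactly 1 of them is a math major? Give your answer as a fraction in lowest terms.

286/595

One ordering (a math major drawn first) has probability 4/17 × 13/16 × 12/15 × 11/14 = 6864/57120 = 143/1190.
There are C(4,1) = 4 such orderings, each equally likely, so P = 4 × 143/1190 = 286/595.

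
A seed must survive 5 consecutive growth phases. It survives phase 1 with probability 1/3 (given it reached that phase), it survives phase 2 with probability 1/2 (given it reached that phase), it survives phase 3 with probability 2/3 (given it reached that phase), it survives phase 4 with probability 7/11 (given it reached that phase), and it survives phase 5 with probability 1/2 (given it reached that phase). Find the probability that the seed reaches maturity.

Multiplying along the chain,
P = 1/3 × 1/2 × 2/3 × 7/11 × 1/2 = 14/396 = 7/198.

7/198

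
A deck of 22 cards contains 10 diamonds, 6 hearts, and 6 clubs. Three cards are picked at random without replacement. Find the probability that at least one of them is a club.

7/11

P(no clubs) = 16/22 × 15/21 × 14/20 = 3360/9240 = 4/11.
P(at least one) = 1 − 4/11 = 7/11.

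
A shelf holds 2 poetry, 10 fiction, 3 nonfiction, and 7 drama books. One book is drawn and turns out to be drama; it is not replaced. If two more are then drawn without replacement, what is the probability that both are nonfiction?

With the first book removed, 3 nonfiction remain out of 21.
P = 3/21 × 2/20 = 6/420 = 1/70.

1/70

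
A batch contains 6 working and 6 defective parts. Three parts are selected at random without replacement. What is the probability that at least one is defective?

10/11

P(no defective) = 6/12 × 5/11 × 4/10 = 120/1320 = 1/11.
P(at least one) = 1 − 1/11 = 10/11.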